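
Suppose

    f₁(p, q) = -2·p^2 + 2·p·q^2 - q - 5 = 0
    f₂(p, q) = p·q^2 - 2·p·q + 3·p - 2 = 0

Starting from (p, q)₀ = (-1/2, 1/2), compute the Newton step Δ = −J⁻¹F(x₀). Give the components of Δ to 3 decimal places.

(1.630, -1.087)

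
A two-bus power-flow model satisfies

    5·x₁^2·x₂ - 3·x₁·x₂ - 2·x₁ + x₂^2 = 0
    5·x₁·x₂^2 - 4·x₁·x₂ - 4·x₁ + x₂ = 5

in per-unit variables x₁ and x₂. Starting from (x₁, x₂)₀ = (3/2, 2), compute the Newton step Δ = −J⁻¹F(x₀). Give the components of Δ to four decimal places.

At (3/2, 2): F = (14.5000, 9.0000).
Jacobian J = [[10·x₁·x₂ - 3·x₂ - 2, 5·x₁^2 - 3·x₁ + 2·x₂], [5·x₂^2 - 4·x₂ - 4, 10·x₁·x₂ - 4·x₁ + 1]].
At the point, J = [[22.0000, 10.7500], [8.0000, 25.0000]] (det J = 464.0000).
Solving J·Δ = −F gives Δ = (-0.5727, -0.1767).

(-0.5727, -0.1767)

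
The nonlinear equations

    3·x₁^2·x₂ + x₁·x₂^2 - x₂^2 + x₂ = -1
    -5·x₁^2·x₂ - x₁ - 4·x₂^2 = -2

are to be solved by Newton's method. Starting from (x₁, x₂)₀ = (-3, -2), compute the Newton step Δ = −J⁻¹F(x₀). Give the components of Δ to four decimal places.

At (-3, -2): F = (-71.0000, 79.0000).
Jacobian J = [[6·x₁·x₂ + x₂^2, 3·x₁^2 + 2·x₁·x₂ - 2·x₂ + 1], [-10·x₁·x₂ - 1, -5·x₁^2 - 8·x₂]].
At the point, J = [[40.0000, 44.0000], [-61.0000, -29.0000]] (det J = 1524.0000).
Solving J·Δ = −F gives Δ = (0.9298, 0.7684).

(0.9298, 0.7684)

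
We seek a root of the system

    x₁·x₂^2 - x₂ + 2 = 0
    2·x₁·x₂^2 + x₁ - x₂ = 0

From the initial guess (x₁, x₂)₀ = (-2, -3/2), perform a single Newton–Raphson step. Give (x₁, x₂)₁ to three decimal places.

(11.273, -7.273)

At (-2, -3/2): F = (-1.000, -9.500).
Jacobian J = [[x₂^2, 2·x₁·x₂ - 1], [2·x₂^2 + 1, 4·x₁·x₂ - 1]].
At the point, J = [[2.250, 5.000], [5.500, 11.000]] (det J = -2.750).
Solving J·Δ = −F gives Δ = (13.273, -5.773).
Then the next iterate is (x₁, x₂)₁ = (11.273, -7.273).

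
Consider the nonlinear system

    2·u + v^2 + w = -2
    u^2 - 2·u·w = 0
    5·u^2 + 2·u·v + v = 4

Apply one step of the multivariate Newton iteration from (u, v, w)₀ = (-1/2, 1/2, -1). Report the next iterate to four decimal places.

(-1.1875, 0.1875, 0.4375)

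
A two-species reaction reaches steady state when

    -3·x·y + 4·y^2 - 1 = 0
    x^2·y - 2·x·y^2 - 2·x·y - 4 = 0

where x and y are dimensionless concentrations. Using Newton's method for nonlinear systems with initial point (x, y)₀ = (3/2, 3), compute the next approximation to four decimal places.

(0.9683, 1.6520)

At (3/2, 3): F = (21.5000, -33.2500).
Jacobian J = [[-3·y, -3·x + 8·y], [2·x·y - 2·y^2 - 2·y, x^2 - 4·x·y - 2·x]].
At the point, J = [[-9.0000, 19.5000], [-15.0000, -18.7500]] (det J = 461.2500).
Solving J·Δ = −F gives Δ = (-0.5317, -1.3480).
Then the next iterate is (x, y)₁ = (0.9683, 1.6520).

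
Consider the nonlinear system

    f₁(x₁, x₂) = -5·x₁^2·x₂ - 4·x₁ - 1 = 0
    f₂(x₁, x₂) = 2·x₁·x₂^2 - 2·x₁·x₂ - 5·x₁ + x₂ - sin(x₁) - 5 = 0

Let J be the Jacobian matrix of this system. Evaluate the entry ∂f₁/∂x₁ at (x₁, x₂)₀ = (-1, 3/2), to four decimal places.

11.0000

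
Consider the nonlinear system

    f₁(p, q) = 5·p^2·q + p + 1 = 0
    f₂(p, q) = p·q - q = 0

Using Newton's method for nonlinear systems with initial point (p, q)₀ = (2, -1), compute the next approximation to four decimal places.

(-1.0000, -3.0000)

At (2, -1): F = (-17.0000, -1.0000).
Jacobian J = [[10·p·q + 1, 5·p^2], [q, p - 1]].
At the point, J = [[-19.0000, 20.0000], [-1.0000, 1.0000]] (det J = 1.0000).
Solving J·Δ = −F gives Δ = (-3.0000, -2.0000).
Then the next iterate is (p, q)₁ = (-1.0000, -3.0000).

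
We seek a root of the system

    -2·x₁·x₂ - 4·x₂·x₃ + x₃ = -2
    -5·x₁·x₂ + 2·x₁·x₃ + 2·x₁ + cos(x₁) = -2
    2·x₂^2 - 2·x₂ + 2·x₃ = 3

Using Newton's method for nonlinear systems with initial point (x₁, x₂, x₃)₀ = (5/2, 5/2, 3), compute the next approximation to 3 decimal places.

At (5/2, 5/2, 3): F = (-37.500, -10.05114, 10.500).
Jacobian J = [[-2·x₂, -2·x₁ - 4·x₃, -4·x₂ + 1], [-5·x₂ + 2·x₃ - sin(x₁) + 2, -5·x₁, 2·x₁], [0, 4·x₂ - 2, 2]].
At the point, J = [[-5.000, -17.000, -9.000], [-5.09847, -12.500, 5.000], [0.000, 8.000, 2.000]] (det J = 518.74194).
Solving J·Δ = −F gives Δ = (-1.438, -0.891, -1.684).
Then the next iterate is (x₁, x₂, x₃)₁ = (1.062, 1.609, 1.316).

(1.062, 1.609, 1.316)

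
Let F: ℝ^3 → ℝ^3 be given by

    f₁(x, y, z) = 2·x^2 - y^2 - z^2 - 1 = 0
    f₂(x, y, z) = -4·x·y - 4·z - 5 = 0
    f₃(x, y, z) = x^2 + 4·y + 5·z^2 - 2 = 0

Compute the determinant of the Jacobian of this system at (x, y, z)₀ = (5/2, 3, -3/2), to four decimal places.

J = [[4·x, -2·y, -2·z], [-4·y, -4·x, -4], [2·x, 4, 10·z]].
At the point, J = [[10.0000, -6.0000, 3.0000], [-12.0000, -10.0000, -4.0000], [5.0000, 4.0000, -15.0000]].
det J = 2866.0000.

2866.0000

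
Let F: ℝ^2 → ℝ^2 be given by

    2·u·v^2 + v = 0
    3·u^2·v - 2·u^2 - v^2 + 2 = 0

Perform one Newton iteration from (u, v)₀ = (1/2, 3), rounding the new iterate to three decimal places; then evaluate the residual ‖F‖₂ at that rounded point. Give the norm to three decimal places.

3.787

At (1/2, 3): F = (12.000, -5.250).
Jacobian J = [[2·v^2, 4·u·v + 1], [6·u·v - 4·u, 3·u^2 - 2·v]].
At the point, J = [[18.000, 7.000], [7.000, -5.250]] (det J = -143.500).
Solving J·Δ = −F gives Δ = (-0.183, -1.244).
Then the next iterate is (u, v)₁ = (0.317, 1.756).
Re-evaluating at (0.317, 1.756): F = (3.71096, -0.75514), so ‖F‖₂ = 3.787.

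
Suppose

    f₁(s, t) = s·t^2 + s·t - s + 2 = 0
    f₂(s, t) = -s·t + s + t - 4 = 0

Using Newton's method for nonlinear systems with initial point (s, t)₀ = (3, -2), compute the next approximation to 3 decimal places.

(2.320, -1.520)

At (3, -2): F = (5.000, 3.000).
Jacobian J = [[t^2 + t - 1, 2·s·t + s], [-t + 1, -s + 1]].
At the point, J = [[1.000, -9.000], [3.000, -2.000]] (det J = 25.000).
Solving J·Δ = −F gives Δ = (-0.680, 0.480).
Then the next iterate is (s, t)₁ = (2.320, -1.520).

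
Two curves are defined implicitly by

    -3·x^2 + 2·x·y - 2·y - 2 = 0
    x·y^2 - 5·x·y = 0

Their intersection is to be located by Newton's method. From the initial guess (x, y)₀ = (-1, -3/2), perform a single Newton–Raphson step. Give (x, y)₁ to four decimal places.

At (-1, -3/2): F = (1.0000, -9.7500).
Jacobian J = [[-6·x + 2·y, 2·x - 2], [y^2 - 5·y, 2·x·y - 5·x]].
At the point, J = [[3.0000, -4.0000], [9.7500, 8.0000]] (det J = 63.0000).
Solving J·Δ = −F gives Δ = (0.4921, 0.6190).
Then the next iterate is (x, y)₁ = (-0.5079, -0.8810).

(-0.5079, -0.8810)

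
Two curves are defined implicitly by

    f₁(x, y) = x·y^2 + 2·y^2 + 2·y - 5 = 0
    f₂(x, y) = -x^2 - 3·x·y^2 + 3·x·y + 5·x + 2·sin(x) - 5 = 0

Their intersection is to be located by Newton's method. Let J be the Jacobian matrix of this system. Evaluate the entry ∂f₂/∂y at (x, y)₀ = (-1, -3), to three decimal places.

-21.000

∂f₂/∂y = -6·x·y + 3·x.
At (-1, -3) this is -21.000.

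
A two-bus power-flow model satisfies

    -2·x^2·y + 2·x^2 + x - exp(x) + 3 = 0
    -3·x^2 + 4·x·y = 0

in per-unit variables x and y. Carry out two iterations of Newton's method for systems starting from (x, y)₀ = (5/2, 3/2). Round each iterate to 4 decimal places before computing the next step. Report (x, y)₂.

(1.5333, 1.1332)

At (5/2, 3/2): F = (-12.932494, -3.7500).
Jacobian J = [[-4·x·y + 4·x - exp(x) + 1, -2·x^2], [-6·x + 4·y, 4·x]].
At the point, J = [[-16.182494, -12.5000], [-9.0000, 10.0000]] (det J = -274.324940).
Solving J·Δ = −F gives Δ = (-0.6423, -0.2031).
Then the next iterate is (x, y)₁ = (1.8577, 1.2969).
Round to (1.8577, 1.2969) and repeat: F = (-3.600512, -0.716143), J = [[-7.615184, -6.902099], [-5.9586, 7.4308]].
Δ = (-0.3244, -0.1637), so (x, y)₂ = (1.5333, 1.1332).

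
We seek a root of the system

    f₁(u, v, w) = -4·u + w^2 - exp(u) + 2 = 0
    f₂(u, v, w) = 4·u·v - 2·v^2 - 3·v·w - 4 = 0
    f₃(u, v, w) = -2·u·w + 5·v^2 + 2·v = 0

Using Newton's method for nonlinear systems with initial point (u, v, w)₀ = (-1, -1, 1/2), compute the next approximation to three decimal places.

At (-1, -1, 1/2): F = (5.88212, -0.500, 4.000).
Jacobian J = [[-exp(u) - 4, 0, 2·w], [4·v, 4·u - 4·v - 3·w, -3·v], [-2·w, 10·v + 2, -2·u]].
At the point, J = [[-4.36788, 0.000, 1.000], [-4.000, -1.500, 3.000], [-1.000, -8.000, 2.000]] (det J = -61.22547).
Solving J·Δ = −F gives Δ = (2.181, 1.138, 3.644).
Then the next iterate is (u, v, w)₁ = (1.181, 0.138, 4.144).

(1.181, 0.138, 4.144)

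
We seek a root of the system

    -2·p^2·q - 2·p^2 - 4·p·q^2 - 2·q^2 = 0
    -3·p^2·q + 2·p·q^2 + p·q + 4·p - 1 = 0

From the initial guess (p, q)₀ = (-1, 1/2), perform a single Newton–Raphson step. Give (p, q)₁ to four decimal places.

(-0.5000, -0.0833)

At (-1, 1/2): F = (-2.5000, -7.5000).
Jacobian J = [[-4·p·q - 4·p - 4·q^2, -2·p^2 - 8·p·q - 4·q], [-6·p·q + 2·q^2 + q + 4, -3·p^2 + 4·p·q + p]].
At the point, J = [[5.0000, 0.0000], [8.0000, -6.0000]] (det J = -30.0000).
Solving J·Δ = −F gives Δ = (0.5000, -0.5833).
Then the next iterate is (p, q)₁ = (-0.5000, -0.0833).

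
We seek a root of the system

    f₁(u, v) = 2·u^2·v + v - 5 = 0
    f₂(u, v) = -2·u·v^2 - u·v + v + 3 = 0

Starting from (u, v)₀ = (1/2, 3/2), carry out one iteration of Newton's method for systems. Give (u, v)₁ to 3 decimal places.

At (1/2, 3/2): F = (-2.750, 1.500).
Jacobian J = [[4·u·v, 2·u^2 + 1], [-2·v^2 - v, -4·u·v - u + 1]].
At the point, J = [[3.000, 1.500], [-6.000, -2.500]] (det J = 1.500).
Solving J·Δ = −F gives Δ = (-3.083, 8.000).
Then the next iterate is (u, v)₁ = (-2.583, 9.500).

(-2.583, 9.500)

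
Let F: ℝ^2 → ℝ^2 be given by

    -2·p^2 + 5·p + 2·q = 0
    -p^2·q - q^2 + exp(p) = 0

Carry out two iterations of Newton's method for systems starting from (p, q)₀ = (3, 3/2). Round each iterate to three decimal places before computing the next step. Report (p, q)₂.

(3.122, 1.942)

At (3, 3/2): F = (0.000, 4.33554).
Jacobian J = [[-4·p + 5, 2], [-2·p·q + exp(p), -p^2 - 2·q]].
At the point, J = [[-7.000, 2.000], [11.08554, -12.000]] (det J = 61.82893).
Solving J·Δ = −F gives Δ = (0.140, 0.491).
Then the next iterate is (p, q)₁ = (3.140, 1.991).
Round to (3.140, 1.991) and repeat: F = (-0.03720, -0.49068), J = [[-7.560, 2.000], [10.60039, -13.84160]].
Δ = (-0.018, -0.049), so (p, q)₂ = (3.122, 1.942).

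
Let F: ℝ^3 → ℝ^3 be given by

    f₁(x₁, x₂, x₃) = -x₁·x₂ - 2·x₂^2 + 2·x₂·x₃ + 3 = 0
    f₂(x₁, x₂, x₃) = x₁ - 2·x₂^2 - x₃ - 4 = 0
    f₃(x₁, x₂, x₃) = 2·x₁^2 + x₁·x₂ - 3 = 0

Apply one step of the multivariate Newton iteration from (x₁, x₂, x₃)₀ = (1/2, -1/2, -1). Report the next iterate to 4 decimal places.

(1.5000, 2.0000, 2.0000)

At (1/2, -1/2, -1): F = (3.7500, -3.0000, -2.7500).
Jacobian J = [[-x₂, -x₁ - 4·x₂ + 2·x₃, 2·x₂], [1, -4·x₂, -1], [4·x₁ + x₂, x₁, 0]].
At the point, J = [[0.5000, -0.5000, -1.0000], [1.0000, 2.0000, -1.0000], [1.5000, 0.5000, 0.0000]] (det J = 3.5000).
Solving J·Δ = −F gives Δ = (1.0000, 2.5000, 3.0000).
Then the next iterate is (x₁, x₂, x₃)₁ = (1.5000, 2.0000, 2.0000).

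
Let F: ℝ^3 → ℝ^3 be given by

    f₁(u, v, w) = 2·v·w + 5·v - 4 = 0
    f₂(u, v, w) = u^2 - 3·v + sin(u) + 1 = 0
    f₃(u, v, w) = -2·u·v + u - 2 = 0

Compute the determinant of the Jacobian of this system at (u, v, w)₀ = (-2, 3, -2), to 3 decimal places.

J = [[0, 2·w + 5, 2·v], [2·u + cos(u), -3, 0], [-2·v + 1, -2·u, 0]].
At the point, J = [[0.000, 1.000, 6.000], [-4.41615, -3.000, 0.000], [-5.000, 4.000, 0.000]].
det J = -195.988.

-195.988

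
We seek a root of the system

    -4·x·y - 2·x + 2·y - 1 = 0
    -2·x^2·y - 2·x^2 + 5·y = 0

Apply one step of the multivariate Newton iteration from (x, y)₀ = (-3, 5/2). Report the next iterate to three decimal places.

At (-3, 5/2): F = (40.000, -50.500).
Jacobian J = [[-4·y - 2, -4·x + 2], [-4·x·y - 4·x, -2·x^2 + 5]].
At the point, J = [[-12.000, 14.000], [42.000, -13.000]] (det J = -432.000).
Solving J·Δ = −F gives Δ = (0.433, -2.486).
Then the next iterate is (x, y)₁ = (-2.567, 0.014).

(-2.567, 0.014)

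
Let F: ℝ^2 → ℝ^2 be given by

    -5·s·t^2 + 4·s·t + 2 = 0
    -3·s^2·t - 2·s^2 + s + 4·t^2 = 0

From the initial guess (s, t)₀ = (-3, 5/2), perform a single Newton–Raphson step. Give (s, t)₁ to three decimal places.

(-1.990, 1.797)

At (-3, 5/2): F = (65.750, -63.500).
Jacobian J = [[-5·t^2 + 4·t, -10·s·t + 4·s], [-6·s·t - 4·s + 1, -3·s^2 + 8·t]].
At the point, J = [[-21.250, 63.000], [58.000, -7.000]] (det J = -3505.250).
Solving J·Δ = −F gives Δ = (1.010, -0.703).
Then the next iterate is (s, t)₁ = (-1.990, 1.797).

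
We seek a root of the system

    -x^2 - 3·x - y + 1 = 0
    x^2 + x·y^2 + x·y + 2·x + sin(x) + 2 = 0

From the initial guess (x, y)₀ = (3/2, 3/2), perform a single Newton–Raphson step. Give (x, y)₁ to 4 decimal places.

(0.4099, 0.7905)

At (3/2, 3/2): F = (-7.2500, 13.872495).
Jacobian J = [[-2·x - 3, -1], [2·x + y^2 + y + cos(x) + 2, 2·x·y + x]].
At the point, J = [[-6.0000, -1.0000], [8.820737, 6.0000]] (det J = -27.179263).
Solving J·Δ = −F gives Δ = (-1.0901, -0.7095).
Then the next iterate is (x, y)₁ = (0.4099, 0.7905).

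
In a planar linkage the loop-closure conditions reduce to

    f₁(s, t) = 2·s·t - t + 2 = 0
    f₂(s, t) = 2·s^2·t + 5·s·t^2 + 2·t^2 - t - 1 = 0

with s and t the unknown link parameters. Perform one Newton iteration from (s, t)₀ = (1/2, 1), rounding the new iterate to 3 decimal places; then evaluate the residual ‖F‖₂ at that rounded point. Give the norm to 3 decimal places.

2.971

At (1/2, 1): F = (2.000, 3.000).
Jacobian J = [[2·t, 2·s - 1], [4·s·t + 5·t^2, 2·s^2 + 10·s·t + 4·t - 1]].
At the point, J = [[2.000, 0.000], [7.000, 8.500]] (det J = 17.000).
Solving J·Δ = −F gives Δ = (-1.000, 0.471).
Then the next iterate is (s, t)₁ = (-0.500, 1.471).
Re-evaluating at (-0.500, 1.471): F = (-0.942, -2.81742), so ‖F‖₂ = 2.971.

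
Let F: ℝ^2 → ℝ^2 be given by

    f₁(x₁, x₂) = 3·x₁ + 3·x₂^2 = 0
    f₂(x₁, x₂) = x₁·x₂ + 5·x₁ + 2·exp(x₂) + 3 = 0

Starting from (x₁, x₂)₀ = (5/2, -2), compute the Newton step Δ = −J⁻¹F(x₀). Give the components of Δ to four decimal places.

At (5/2, -2): F = (19.5000, 10.770671).
Jacobian J = [[3, 6·x₂], [x₂ + 5, x₁ + 2·exp(x₂)]].
At the point, J = [[3.0000, -12.0000], [3.0000, 2.770671]] (det J = 44.312012).
Solving J·Δ = −F gives Δ = (-4.1360, 0.5910).

(-4.1360, 0.5910)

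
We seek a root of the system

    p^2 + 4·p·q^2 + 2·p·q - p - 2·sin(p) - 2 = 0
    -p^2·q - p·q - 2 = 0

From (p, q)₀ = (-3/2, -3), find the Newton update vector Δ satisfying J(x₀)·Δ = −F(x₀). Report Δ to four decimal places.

At (-3/2, -3): F = (-41.255010, 0.2500).
Jacobian J = [[2·p + 4·q^2 + 2·q - 2·cos(p) - 1, 8·p·q + 2·p], [-2·p·q - q, -p^2 - p]].
At the point, J = [[25.858526, 33.0000], [-6.0000, -0.7500]] (det J = 178.606106).
Solving J·Δ = −F gives Δ = (-0.1270, 1.3497).

(-0.1270, 1.3497)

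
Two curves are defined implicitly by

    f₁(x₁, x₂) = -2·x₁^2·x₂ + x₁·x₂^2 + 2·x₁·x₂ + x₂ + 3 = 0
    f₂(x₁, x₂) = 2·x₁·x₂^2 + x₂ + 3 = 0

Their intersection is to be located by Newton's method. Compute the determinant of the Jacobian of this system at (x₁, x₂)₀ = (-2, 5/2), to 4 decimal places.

J = [[-4·x₁·x₂ + x₂^2 + 2·x₂, -2·x₁^2 + 2·x₁·x₂ + 2·x₁ + 1], [2·x₂^2, 4·x₁·x₂ + 1]].
At the point, J = [[31.2500, -21.0000], [12.5000, -19.0000]].
det J = -331.2500.

-331.2500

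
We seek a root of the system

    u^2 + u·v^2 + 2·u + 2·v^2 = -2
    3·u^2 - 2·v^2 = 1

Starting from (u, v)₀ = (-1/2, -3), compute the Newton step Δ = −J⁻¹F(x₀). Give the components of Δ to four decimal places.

(-0.1371, 1.4866)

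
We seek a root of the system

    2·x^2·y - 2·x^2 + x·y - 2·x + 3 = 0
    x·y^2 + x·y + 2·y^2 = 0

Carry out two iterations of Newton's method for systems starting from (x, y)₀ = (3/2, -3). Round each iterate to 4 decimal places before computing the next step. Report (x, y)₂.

(0.7177, -1.0158)

At (3/2, -3): F = (-22.5000, 27.0000).
Jacobian J = [[4·x·y - 4·x + y - 2, 2·x^2 + x], [y^2 + y, 2·x·y + x + 4·y]].
At the point, J = [[-29.0000, 6.0000], [6.0000, -19.5000]] (det J = 529.5000).
Solving J·Δ = −F gives Δ = (-0.5227, 1.2238).
Then the next iterate is (x, y)₁ = (0.9773, -1.7762).
Round to (0.9773, -1.7762) and repeat: F = (-5.993662, 7.657163), J = [[-14.628921, 2.887531], [1.378686, -9.599261]].
Δ = (-0.2596, 0.7604), so (x, y)₂ = (0.7177, -1.0158).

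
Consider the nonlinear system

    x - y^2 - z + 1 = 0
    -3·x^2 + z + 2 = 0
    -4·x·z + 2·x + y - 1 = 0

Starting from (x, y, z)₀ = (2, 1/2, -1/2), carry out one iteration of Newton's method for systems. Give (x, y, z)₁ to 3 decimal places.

(1.187, 2.194, 0.243)

At (2, 1/2, -1/2): F = (3.250, -10.500, 7.500).
Jacobian J = [[1, -2·y, -1], [-6·x, 0, 1], [-4·z + 2, 1, -4·x]].
At the point, J = [[1.000, -1.000, -1.000], [-12.000, 0.000, 1.000], [4.000, 1.000, -8.000]] (det J = 103.000).
Solving J·Δ = −F gives Δ = (-0.813, 1.694, 0.743).
Then the next iterate is (x, y, z)₁ = (1.187, 2.194, 0.243).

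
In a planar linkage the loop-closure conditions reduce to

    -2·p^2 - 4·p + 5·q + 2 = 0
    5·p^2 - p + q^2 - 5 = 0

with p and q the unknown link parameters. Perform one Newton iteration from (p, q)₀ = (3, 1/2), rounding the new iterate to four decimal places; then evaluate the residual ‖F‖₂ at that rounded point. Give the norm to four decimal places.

10.0575

At (3, 1/2): F = (-25.5000, 37.2500).
Jacobian J = [[-4·p - 4, 5], [10·p - 1, 2·q]].
At the point, J = [[-16.0000, 5.0000], [29.0000, 1.0000]] (det J = -161.0000).
Solving J·Δ = −F gives Δ = (-1.3152, 0.8913).
Then the next iterate is (p, q)₁ = (1.6848, 1.3913).
Re-evaluating at (1.6848, 1.3913): F = (-3.459802, 9.443671), so ‖F‖₂ = 10.0575.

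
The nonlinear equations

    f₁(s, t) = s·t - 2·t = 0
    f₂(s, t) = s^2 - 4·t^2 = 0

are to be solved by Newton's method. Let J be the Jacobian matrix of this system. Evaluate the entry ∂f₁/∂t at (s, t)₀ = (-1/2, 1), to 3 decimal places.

-2.500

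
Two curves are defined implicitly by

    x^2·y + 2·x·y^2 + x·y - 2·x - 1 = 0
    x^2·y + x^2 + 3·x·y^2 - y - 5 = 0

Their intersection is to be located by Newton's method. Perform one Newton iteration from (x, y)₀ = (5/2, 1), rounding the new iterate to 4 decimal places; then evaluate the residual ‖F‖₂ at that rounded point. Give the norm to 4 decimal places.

3.3629

At (5/2, 1): F = (7.7500, 14.0000).
Jacobian J = [[2·x·y + 2·y^2 + y - 2, x^2 + 4·x·y + x], [2·x·y + 2·x + 3·y^2, x^2 + 6·x·y - 1]].
At the point, J = [[6.0000, 18.7500], [13.0000, 20.2500]] (det J = -122.2500).
Solving J·Δ = −F gives Δ = (-0.8635, -0.1370).
Then the next iterate is (x, y)₁ = (1.6365, 0.8630).
Re-evaluating at (1.6365, 0.8630): F = (1.888157, 2.782804), so ‖F‖₂ = 3.3629.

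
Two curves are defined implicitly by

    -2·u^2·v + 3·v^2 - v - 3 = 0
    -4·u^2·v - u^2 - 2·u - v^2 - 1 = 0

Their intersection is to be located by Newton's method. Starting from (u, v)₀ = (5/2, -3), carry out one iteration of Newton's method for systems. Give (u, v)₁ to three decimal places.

(2.075, -1.357)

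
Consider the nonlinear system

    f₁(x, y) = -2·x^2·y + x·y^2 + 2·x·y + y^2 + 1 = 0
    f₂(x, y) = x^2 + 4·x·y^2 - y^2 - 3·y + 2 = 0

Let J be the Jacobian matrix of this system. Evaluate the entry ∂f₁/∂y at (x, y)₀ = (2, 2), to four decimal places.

8.0000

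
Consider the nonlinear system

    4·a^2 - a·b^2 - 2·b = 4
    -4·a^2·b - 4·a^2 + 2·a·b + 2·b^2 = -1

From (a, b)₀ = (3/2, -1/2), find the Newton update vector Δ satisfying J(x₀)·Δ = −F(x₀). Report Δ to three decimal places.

At (3/2, -1/2): F = (5.625, -4.500).
Jacobian J = [[8·a - b^2, -2·a·b - 2], [-8·a·b - 8·a + 2·b, -4·a^2 + 2·a + 4·b]].
At the point, J = [[11.750, -0.500], [-7.000, -8.000]] (det J = -97.500).
Solving J·Δ = −F gives Δ = (-0.485, -0.138).

(-0.485, -0.138)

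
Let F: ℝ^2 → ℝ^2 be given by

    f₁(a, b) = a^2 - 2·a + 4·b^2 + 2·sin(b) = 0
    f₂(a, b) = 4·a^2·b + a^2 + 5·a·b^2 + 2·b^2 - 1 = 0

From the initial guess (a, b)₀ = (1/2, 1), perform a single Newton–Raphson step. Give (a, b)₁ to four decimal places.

(0.5615, 0.4635)

At (1/2, 1): F = (4.932942, 4.7500).
Jacobian J = [[2·a - 2, 8·b + 2·cos(b)], [8·a·b + 2·a + 5·b^2, 4·a^2 + 10·a·b + 4·b]].
At the point, J = [[-1.0000, 9.080605], [10.0000, 10.0000]] (det J = -100.806046).
Solving J·Δ = −F gives Δ = (0.0615, -0.5365).
Then the next iterate is (a, b)₁ = (0.5615, 0.4635).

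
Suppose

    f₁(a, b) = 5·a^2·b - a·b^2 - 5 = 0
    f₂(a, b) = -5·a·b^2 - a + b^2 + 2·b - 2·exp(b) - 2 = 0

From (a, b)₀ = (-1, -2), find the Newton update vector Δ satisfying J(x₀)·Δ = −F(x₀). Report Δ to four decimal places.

At (-1, -2): F = (-11.0000, 18.729329).
Jacobian J = [[10·a·b - b^2, 5·a^2 - 2·a·b], [-5·b^2 - 1, -10·a·b + 2·b - 2·exp(b) + 2]].
At the point, J = [[16.0000, 1.0000], [-21.0000, -22.270671]] (det J = -335.330729).
Solving J·Δ = −F gives Δ = (0.6747, 0.2048).

(0.6747, 0.2048)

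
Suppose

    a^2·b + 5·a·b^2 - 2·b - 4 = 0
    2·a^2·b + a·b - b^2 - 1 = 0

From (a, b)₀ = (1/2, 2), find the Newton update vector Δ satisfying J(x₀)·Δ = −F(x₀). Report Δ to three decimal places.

At (1/2, 2): F = (2.500, -3.000).
Jacobian J = [[2·a·b + 5·b^2, a^2 + 10·a·b - 2], [4·a·b + b, 2·a^2 + a - 2·b]].
At the point, J = [[22.000, 8.250], [6.000, -3.000]] (det J = -115.500).
Solving J·Δ = −F gives Δ = (0.149, -0.701).

(0.149, -0.701)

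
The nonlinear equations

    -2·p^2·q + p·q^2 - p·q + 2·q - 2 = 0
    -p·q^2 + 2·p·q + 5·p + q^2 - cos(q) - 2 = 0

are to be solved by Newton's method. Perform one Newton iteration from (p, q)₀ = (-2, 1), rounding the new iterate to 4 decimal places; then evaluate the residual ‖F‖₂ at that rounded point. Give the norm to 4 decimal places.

1.6775

At (-2, 1): F = (-8.0000, -13.540302).
Jacobian J = [[-4·p·q + q^2 - q, -2·p^2 + 2·p·q - p + 2], [-q^2 + 2·q + 5, -2·p·q + 2·p + 2·q + sin(q)]].
At the point, J = [[8.0000, -8.0000], [6.0000, 2.841471]] (det J = 70.731768).
Solving J·Δ = −F gives Δ = (1.8528, 0.8528).
Then the next iterate is (p, q)₁ = (-0.1472, 1.8528).
Re-evaluating at (-0.1472, 1.8528): F = (1.392722, 0.935002), so ‖F‖₂ = 1.6775.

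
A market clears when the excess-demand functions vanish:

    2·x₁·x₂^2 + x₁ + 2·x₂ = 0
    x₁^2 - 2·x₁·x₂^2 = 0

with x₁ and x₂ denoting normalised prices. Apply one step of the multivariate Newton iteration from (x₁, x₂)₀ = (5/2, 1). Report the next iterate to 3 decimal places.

At (5/2, 1): F = (9.500, 1.250).
Jacobian J = [[2·x₂^2 + 1, 4·x₁·x₂ + 2], [2·x₁ - 2·x₂^2, -4·x₁·x₂]].
At the point, J = [[3.000, 12.000], [3.000, -10.000]] (det J = -66.000).
Solving J·Δ = −F gives Δ = (-1.667, -0.375).
Then the next iterate is (x₁, x₂)₁ = (0.833, 0.625).

(0.833, 0.625)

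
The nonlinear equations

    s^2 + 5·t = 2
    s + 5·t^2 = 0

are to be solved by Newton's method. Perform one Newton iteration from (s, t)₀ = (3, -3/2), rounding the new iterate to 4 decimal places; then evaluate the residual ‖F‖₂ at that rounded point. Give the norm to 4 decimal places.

4.1219

At (3, -3/2): F = (-0.5000, 14.2500).
Jacobian J = [[2·s, 5], [1, 10·t]].
At the point, J = [[6.0000, 5.0000], [1.0000, -15.0000]] (det J = -95.0000).
Solving J·Δ = −F gives Δ = (-0.6711, 0.9053).
Then the next iterate is (s, t)₁ = (2.3289, -0.5947).
Re-evaluating at (2.3289, -0.5947): F = (0.450275, 4.097240), so ‖F‖₂ = 4.1219.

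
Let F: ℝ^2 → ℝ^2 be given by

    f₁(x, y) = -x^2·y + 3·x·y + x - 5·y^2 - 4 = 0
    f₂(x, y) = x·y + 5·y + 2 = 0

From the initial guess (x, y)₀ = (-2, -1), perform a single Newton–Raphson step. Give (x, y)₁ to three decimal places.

At (-2, -1): F = (-1.000, -1.000).
Jacobian J = [[-2·x·y + 3·y + 1, -x^2 + 3·x - 10·y], [y, x + 5]].
At the point, J = [[-6.000, 0.000], [-1.000, 3.000]] (det J = -18.000).
Solving J·Δ = −F gives Δ = (-0.167, 0.278).
Then the next iterate is (x, y)₁ = (-2.167, -0.722).

(-2.167, -0.722)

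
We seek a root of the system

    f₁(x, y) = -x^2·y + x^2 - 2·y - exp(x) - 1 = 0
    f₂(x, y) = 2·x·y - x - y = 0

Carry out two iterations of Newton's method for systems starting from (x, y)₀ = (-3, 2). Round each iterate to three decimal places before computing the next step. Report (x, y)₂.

(-4.405, 0.222)

At (-3, 2): F = (-14.04979, -11.000).
Jacobian J = [[-2·x·y + 2·x - exp(x), -x^2 - 2], [2·y - 1, 2·x - 1]].
At the point, J = [[5.95021, -11.000], [3.000, -7.000]] (det J = -8.65149).
Solving J·Δ = −F gives Δ = (-2.618, -2.694).
Then the next iterate is (x, y)₁ = (-5.618, -0.694).
Round to (-5.618, -0.694) and repeat: F = (53.85027, 14.10978), J = [[-19.03742, -33.56192], [-2.388, -12.236]].
Δ = (1.213, 0.916), so (x, y)₂ = (-4.405, 0.222).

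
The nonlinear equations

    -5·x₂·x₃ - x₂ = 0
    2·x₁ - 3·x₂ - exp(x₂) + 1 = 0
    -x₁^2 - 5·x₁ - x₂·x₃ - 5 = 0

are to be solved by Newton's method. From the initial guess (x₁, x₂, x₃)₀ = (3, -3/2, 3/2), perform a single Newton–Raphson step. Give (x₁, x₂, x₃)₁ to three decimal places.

(0.370, 0.367, 1.916)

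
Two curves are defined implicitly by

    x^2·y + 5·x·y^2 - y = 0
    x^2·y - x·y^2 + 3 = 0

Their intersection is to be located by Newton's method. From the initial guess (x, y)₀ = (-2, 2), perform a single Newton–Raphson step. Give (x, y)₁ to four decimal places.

At (-2, 2): F = (-34.0000, 19.0000).
Jacobian J = [[2·x·y + 5·y^2, x^2 + 10·x·y - 1], [2·x·y - y^2, x^2 - 2·x·y]].
At the point, J = [[12.0000, -37.0000], [-12.0000, 12.0000]] (det J = -300.0000).
Solving J·Δ = −F gives Δ = (0.9833, -0.6000).
Then the next iterate is (x, y)₁ = (-1.0167, 1.4000).

(-1.0167, 1.4000)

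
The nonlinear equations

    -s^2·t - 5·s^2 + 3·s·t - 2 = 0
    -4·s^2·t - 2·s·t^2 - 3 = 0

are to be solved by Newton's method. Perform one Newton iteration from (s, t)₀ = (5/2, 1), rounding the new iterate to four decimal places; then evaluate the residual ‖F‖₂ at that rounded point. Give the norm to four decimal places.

13.4427

At (5/2, 1): F = (-32.0000, -33.0000).
Jacobian J = [[-2·s·t - 10·s + 3·t, -s^2 + 3·s], [-8·s·t - 2·t^2, -4·s^2 - 4·s·t]].
At the point, J = [[-27.0000, 1.2500], [-22.0000, -35.0000]] (det J = 972.5000).
Solving J·Δ = −F gives Δ = (-1.1941, -0.1923).
Then the next iterate is (s, t)₁ = (1.3059, 0.8077).
Re-evaluating at (1.3059, 0.8077): F = (-8.739979, -10.213609), so ‖F‖₂ = 13.4427.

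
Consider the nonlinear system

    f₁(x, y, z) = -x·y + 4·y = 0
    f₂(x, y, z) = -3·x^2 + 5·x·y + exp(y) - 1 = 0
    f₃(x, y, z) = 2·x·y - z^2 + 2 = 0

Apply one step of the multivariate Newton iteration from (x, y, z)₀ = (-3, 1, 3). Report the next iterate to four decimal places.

At (-3, 1, 3): F = (7.0000, -40.281718, -13.0000).
Jacobian J = [[-y, -x + 4, 0], [-6·x + 5·y, 5·x + exp(y), 0], [2·y, 2·x, -2·z]].
At the point, J = [[-1.0000, 7.0000, 0.0000], [23.0000, -12.281718, 0.0000], [2.0000, -6.0000, -6.0000]] (det J = 892.309691).
Solving J·Δ = −F gives Δ = (1.3179, -0.8117, -0.9156).
Then the next iterate is (x, y, z)₁ = (-1.6821, 0.1883, 2.0844).

(-1.6821, 0.1883, 2.0844)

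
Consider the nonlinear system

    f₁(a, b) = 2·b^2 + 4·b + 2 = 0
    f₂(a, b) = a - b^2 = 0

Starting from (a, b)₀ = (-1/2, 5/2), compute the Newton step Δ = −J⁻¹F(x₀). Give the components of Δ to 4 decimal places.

At (-1/2, 5/2): F = (24.5000, -6.7500).
Jacobian J = [[0, 4·b + 4], [1, -2·b]].
At the point, J = [[0.0000, 14.0000], [1.0000, -5.0000]] (det J = -14.0000).
Solving J·Δ = −F gives Δ = (-2.0000, -1.7500).

(-2.0000, -1.7500)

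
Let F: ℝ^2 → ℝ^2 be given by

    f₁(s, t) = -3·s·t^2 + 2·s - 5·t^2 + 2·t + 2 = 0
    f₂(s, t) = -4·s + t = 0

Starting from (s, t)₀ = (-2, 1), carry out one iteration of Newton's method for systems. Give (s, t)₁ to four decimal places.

At (-2, 1): F = (1.0000, 9.0000).
Jacobian J = [[-3·t^2 + 2, -6·s·t - 10·t + 2], [-4, 1]].
At the point, J = [[-1.0000, 4.0000], [-4.0000, 1.0000]] (det J = 15.0000).
Solving J·Δ = −F gives Δ = (2.3333, 0.3333).
Then the next iterate is (s, t)₁ = (0.3333, 1.3333).

(0.3333, 1.3333)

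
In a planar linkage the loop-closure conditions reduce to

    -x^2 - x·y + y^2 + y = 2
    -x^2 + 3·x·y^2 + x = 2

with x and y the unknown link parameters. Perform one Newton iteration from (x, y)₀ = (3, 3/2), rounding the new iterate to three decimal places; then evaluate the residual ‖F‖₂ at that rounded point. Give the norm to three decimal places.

At (3, 3/2): F = (-11.750, 12.250).
Jacobian J = [[-2·x - y, -x + 2·y + 1], [-2·x + 3·y^2 + 1, 6·x·y]].
At the point, J = [[-7.500, 1.000], [1.750, 27.000]] (det J = -204.250).
Solving J·Δ = −F gives Δ = (-1.613, -0.349).
Then the next iterate is (x, y)₁ = (1.387, 1.151).
Re-evaluating at (1.387, 1.151): F = (-3.04441, 2.97573), so ‖F‖₂ = 4.257.

4.257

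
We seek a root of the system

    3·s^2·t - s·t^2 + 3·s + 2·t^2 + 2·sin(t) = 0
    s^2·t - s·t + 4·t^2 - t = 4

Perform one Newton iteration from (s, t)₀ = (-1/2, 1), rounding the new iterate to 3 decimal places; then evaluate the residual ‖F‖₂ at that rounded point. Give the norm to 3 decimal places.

34.699

At (-1/2, 1): F = (3.43294, -0.250).
Jacobian J = [[6·s·t - t^2 + 3, 3·s^2 - 2·s·t + 4·t + 2·cos(t)], [2·s·t - t, s^2 - s + 8·t - 1]].
At the point, J = [[-1.000, 6.83060], [-2.000, 7.750]] (det J = 5.91121).
Solving J·Δ = −F gives Δ = (-4.790, -1.204).
Then the next iterate is (s, t)₁ = (-5.290, -0.204).
Re-evaluating at (-5.290, -0.204): F = (-33.09806, -10.41745), so ‖F‖₂ = 34.699.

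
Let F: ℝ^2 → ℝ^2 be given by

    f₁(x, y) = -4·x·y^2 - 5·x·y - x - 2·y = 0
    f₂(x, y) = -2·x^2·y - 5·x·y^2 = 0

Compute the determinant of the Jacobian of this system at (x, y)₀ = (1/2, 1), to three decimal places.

-4.500

J = [[-4·y^2 - 5·y - 1, -8·x·y - 5·x - 2], [-4·x·y - 5·y^2, -2·x^2 - 10·x·y]].
At the point, J = [[-10.000, -8.500], [-7.000, -5.500]].
det J = -4.500.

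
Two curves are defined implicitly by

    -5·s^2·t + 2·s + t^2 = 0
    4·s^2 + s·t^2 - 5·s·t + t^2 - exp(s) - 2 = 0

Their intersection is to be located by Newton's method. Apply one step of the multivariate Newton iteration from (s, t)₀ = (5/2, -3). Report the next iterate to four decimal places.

(2.0436, -1.0509)

At (5/2, -3): F = (107.7500, 79.817506).
Jacobian J = [[-10·s·t + 2, -5·s^2 + 2·t], [8·s + t^2 - 5·t - exp(s), 2·s·t - 5·s + 2·t]].
At the point, J = [[77.0000, -37.2500], [31.817506, -33.5000]] (det J = -1394.297900).
Solving J·Δ = −F gives Δ = (-0.4564, 1.9491).
Then the next iterate is (s, t)₁ = (2.0436, -1.0509).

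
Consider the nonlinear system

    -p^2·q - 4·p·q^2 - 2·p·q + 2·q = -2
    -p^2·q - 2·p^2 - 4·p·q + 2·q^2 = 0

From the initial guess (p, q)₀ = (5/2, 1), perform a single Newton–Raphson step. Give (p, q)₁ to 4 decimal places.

(1.1434, 0.9204)

At (5/2, 1): F = (-17.2500, -26.7500).
Jacobian J = [[-2·p·q - 4·q^2 - 2·q, -p^2 - 8·p·q - 2·p + 2], [-2·p·q - 4·p - 4·q, -p^2 - 4·p + 4·q]].
At the point, J = [[-11.0000, -29.2500], [-19.0000, -12.2500]] (det J = -421.0000).
Solving J·Δ = −F gives Δ = (-1.3566, -0.0796).
Then the next iterate is (p, q)₁ = (1.1434, 0.9204).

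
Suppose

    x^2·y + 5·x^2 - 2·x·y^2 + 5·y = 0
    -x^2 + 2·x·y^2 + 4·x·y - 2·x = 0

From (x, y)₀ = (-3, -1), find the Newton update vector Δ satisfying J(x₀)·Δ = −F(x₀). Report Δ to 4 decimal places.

(-1.5000, -38.0000)

At (-3, -1): F = (37.0000, 3.0000).
Jacobian J = [[2·x·y + 10·x - 2·y^2, x^2 - 4·x·y + 5], [-2·x + 2·y^2 + 4·y - 2, 4·x·y + 4·x]].
At the point, J = [[-26.0000, 2.0000], [2.0000, 0.0000]] (det J = -4.0000).
Solving J·Δ = −F gives Δ = (-1.5000, -38.0000).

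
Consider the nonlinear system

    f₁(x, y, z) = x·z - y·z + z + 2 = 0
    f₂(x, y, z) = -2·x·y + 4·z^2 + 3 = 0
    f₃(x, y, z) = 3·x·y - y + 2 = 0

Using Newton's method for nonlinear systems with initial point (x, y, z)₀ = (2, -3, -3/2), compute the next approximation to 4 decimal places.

(-4.1667, -11.5000, 0.2500)

At (2, -3, -3/2): F = (-7.0000, 24.0000, -13.0000).
Jacobian J = [[z, -z, x - y + 1], [-2·y, -2·x, 8·z], [3·y, 3·x - 1, 0]].
At the point, J = [[-1.5000, 1.5000, 6.0000], [6.0000, -4.0000, -12.0000], [-9.0000, 5.0000, 0.0000]] (det J = 36.0000).
Solving J·Δ = −F gives Δ = (-6.1667, -8.5000, 1.7500).
Then the next iterate is (x, y, z)₁ = (-4.1667, -11.5000, 0.2500).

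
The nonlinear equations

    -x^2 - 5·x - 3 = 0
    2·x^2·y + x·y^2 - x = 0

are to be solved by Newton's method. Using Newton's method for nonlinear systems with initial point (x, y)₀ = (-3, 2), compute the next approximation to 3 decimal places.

(-6.000, -13.000)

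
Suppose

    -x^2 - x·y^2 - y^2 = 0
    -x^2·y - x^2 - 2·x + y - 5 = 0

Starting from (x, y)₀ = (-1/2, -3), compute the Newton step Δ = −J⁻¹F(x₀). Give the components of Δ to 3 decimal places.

(-2.656, -5.500)

At (-1/2, -3): F = (-4.750, -6.500).
Jacobian J = [[-2·x - y^2, -2·x·y - 2·y], [-2·x·y - 2·x - 2, -x^2 + 1]].
At the point, J = [[-8.000, 3.000], [-4.000, 0.750]] (det J = 6.000).
Solving J·Δ = −F gives Δ = (-2.656, -5.500).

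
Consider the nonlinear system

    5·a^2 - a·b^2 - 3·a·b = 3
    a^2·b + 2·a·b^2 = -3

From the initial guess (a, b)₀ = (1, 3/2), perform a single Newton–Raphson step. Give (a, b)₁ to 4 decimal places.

At (1, 3/2): F = (-4.7500, 9.0000).
Jacobian J = [[10·a - b^2 - 3·b, -2·a·b - 3·a], [2·a·b + 2·b^2, a^2 + 4·a·b]].
At the point, J = [[3.2500, -6.0000], [7.5000, 7.0000]] (det J = 67.7500).
Solving J·Δ = −F gives Δ = (-0.3063, -0.9576).
Then the next iterate is (a, b)₁ = (0.6937, 0.5424).

(0.6937, 0.5424)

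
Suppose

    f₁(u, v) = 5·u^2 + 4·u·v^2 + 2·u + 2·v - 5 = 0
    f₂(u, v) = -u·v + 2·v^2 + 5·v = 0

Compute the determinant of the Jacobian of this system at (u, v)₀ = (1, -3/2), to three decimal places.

-27.000

J = [[10·u + 4·v^2 + 2, 8·u·v + 2], [-v, -u + 4·v + 5]].
At the point, J = [[21.000, -10.000], [1.500, -2.000]].
det J = -27.000.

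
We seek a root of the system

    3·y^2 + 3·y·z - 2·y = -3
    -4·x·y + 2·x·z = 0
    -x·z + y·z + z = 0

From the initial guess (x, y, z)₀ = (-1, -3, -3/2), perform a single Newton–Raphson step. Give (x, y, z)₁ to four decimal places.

(3.2105, -4.8947, 9.1579)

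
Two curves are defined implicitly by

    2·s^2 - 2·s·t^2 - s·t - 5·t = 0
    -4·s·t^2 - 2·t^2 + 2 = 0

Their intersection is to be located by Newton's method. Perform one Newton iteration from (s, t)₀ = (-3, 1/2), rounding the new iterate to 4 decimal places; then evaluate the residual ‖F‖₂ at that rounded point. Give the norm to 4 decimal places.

5.5494

At (-3, 1/2): F = (18.5000, 4.5000).
Jacobian J = [[4·s - 2·t^2 - t, -4·s·t - s - 5], [-4·t^2, -8·s·t - 4·t]].
At the point, J = [[-13.0000, 4.0000], [-1.0000, 10.0000]] (det J = -126.0000).
Solving J·Δ = −F gives Δ = (1.3254, -0.3175).
Then the next iterate is (s, t)₁ = (-1.6746, 0.1825).
Re-evaluating at (-1.6746, 0.1825): F = (5.113234, 2.156486), so ‖F‖₂ = 5.5494.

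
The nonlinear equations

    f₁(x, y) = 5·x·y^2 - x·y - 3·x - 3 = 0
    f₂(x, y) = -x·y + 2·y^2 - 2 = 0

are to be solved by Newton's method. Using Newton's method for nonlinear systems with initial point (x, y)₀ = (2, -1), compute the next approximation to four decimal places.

(-4.5000, -1.7500)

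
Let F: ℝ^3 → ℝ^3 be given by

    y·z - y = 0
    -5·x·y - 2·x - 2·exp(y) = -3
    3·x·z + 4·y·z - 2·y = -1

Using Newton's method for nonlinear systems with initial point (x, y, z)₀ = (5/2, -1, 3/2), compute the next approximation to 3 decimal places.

(0.649, -0.682, 1.159)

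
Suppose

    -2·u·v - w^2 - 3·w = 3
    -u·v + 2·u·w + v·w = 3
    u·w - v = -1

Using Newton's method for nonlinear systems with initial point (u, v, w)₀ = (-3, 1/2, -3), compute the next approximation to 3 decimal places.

At (-3, 1/2, -3): F = (0.000, 15.000, 9.500).
Jacobian J = [[-2·v, -2·u, -2·w - 3], [-v + 2·w, -u + w, 2·u + v], [w, -1, u]].
At the point, J = [[-1.000, 6.000, 3.000], [-6.500, 0.000, -5.500], [-3.000, -1.000, -3.000]] (det J = 7.000).
Solving J·Δ = −F gives Δ = (12.643, 8.214, -12.214).
Then the next iterate is (u, v, w)₁ = (9.643, 8.714, -15.214).

(9.643, 8.714, -15.214)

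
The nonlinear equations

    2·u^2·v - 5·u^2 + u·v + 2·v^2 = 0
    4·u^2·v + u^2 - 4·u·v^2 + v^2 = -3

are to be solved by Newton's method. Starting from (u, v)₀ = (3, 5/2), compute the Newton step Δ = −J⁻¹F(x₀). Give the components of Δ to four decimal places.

At (3, 5/2): F = (20.0000, 33.2500).
Jacobian J = [[4·u·v - 10·u + v, 2·u^2 + u + 4·v], [8·u·v + 2·u - 4·v^2, 4·u^2 - 8·u·v + 2·v]].
At the point, J = [[2.5000, 31.0000], [41.0000, -19.0000]] (det J = -1318.5000).
Solving J·Δ = −F gives Δ = (-1.0700, -0.5589).

(-1.0700, -0.5589)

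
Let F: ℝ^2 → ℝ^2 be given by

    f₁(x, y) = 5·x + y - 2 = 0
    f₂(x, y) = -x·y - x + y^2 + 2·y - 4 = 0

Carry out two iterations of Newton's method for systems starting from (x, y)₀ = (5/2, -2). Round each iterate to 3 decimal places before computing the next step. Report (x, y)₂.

(0.962, -2.811)

At (5/2, -2): F = (8.500, -1.500).
Jacobian J = [[5, 1], [-y - 1, -x + 2·y + 2]].
At the point, J = [[5.000, 1.000], [1.000, -4.500]] (det J = -23.500).
Solving J·Δ = −F gives Δ = (-1.564, -0.681).
Then the next iterate is (x, y)₁ = (0.936, -2.681).
Round to (0.936, -2.681) and repeat: F = (-0.001, -0.60082), J = [[5.000, 1.000], [1.681, -4.298]].
Δ = (0.026, -0.130), so (x, y)₂ = (0.962, -2.811).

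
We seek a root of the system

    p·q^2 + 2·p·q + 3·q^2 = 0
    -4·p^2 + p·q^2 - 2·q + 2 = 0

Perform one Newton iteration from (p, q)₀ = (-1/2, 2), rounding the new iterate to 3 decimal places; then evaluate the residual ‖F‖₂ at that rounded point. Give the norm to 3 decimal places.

2.096

At (-1/2, 2): F = (8.000, -5.000).
Jacobian J = [[q^2 + 2·q, 2·p·q + 2·p + 6·q], [-8·p + q^2, 2·p·q - 2]].
At the point, J = [[8.000, 9.000], [8.000, -4.000]] (det J = -104.000).
Solving J·Δ = −F gives Δ = (0.125, -1.000).
Then the next iterate is (p, q)₁ = (-0.375, 1.000).
Re-evaluating at (-0.375, 1.000): F = (1.875, -0.93750), so ‖F‖₂ = 2.096.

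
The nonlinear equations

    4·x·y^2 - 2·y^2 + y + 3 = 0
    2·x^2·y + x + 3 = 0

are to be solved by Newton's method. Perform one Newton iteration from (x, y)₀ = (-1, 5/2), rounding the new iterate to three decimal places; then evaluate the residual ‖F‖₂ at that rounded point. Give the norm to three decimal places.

8.596

At (-1, 5/2): F = (-32.000, 7.000).
Jacobian J = [[4·y^2, 8·x·y - 4·y + 1], [4·x·y + 1, 2·x^2]].
At the point, J = [[25.000, -29.000], [-9.000, 2.000]] (det J = -211.000).
Solving J·Δ = −F gives Δ = (0.659, -0.536).
Then the next iterate is (x, y)₁ = (-0.341, 1.964).
Re-evaluating at (-0.341, 1.964): F = (-8.01194, 3.11575), so ‖F‖₂ = 8.596.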